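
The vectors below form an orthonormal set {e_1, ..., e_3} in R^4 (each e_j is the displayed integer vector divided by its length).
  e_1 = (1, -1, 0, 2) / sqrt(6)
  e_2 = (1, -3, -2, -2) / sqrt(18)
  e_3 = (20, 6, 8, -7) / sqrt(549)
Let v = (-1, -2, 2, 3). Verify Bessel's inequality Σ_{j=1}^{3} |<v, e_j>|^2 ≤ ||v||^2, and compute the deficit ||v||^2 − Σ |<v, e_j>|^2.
Σ |<v, e_j>|^2 = 735/61; ||v||^2 = 18; deficit = 363/61

Write each e_j = u_j / sqrt(<u_j, u_j>) where u_j is the displayed integer vector. Then <v, e_j> = <v, u_j> / sqrt(<u_j, u_j>), so |<v, e_j>|^2 = <v, u_j>^2 / <u_j, u_j>.
Coefficients: <v, e_1> = 7/sqrt(6), <v, e_2> = -5/sqrt(18), <v, e_3> = -37/sqrt(549).
Square and sum: Σ |<v, e_j>|^2 = 735/61.
Compute ||v||^2 = v·v = 18.
Deficit = 18 − 735/61 = 363/61 ≥ 0, confirming Bessel's inequality. (The deficit equals ||v − Σ <v,e_j> e_j||^2, the squared distance from v to span{e_j}.)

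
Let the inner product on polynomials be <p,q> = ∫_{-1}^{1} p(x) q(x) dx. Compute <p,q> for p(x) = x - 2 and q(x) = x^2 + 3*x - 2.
<p,q> = 26/3

Expand the product: p(x)·q(x) = x^3 + x^2 - 8*x + 4.
∫_{-1}^{1} of each monomial x^k gives [2/(k+1) if k even, 0 if k odd]. Integrating term-by-term (or equivalently evaluating the antiderivative F(x) = x^4/4 + x^3/3 - 4*x^2 + 4*x at the endpoints):
  F(1) − F(−1) = 7/12 − (-97/12) = 26/3.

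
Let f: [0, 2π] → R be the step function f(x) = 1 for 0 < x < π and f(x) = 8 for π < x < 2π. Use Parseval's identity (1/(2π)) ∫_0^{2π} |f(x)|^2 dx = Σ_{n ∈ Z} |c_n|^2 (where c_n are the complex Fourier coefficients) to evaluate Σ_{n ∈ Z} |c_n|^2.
Σ |c_n|^2 = 65/2

Parseval equates the L^2 energy of f (normalised by 1/(2π)) with the ℓ^2 sum of its Fourier coefficients: (1/(2π)) ∫_0^{2π} |f|^2 = Σ |c_n|^2.
Compute the left side: (1/(2π)) [∫_0^π 1^2 dx + ∫_π^{2π} 8^2 dx] = (1/(2π)) · (1π + 64π) = (1 + 64)/2 = 65/2.
So Σ_{n ∈ Z} |c_n|^2 = 65/2.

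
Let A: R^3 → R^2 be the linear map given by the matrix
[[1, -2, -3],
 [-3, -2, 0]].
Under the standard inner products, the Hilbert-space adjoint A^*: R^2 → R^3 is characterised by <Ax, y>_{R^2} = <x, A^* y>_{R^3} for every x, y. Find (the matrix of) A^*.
A^* = A^T =
[[1, -3],
 [-2, -2],
 [-3, 0]]

For real matrices with standard dot products, the defining identity <Ax, y> = <x, A^* y> gives (Ax)^T y = x^T (A^*) y, i.e. x^T A^T y = x^T (A^*) y. Since this holds for all x, y, we must have A^* = A^T. Therefore
A^* =
[[1, -3],
 [-2, -2],
 [-3, 0]].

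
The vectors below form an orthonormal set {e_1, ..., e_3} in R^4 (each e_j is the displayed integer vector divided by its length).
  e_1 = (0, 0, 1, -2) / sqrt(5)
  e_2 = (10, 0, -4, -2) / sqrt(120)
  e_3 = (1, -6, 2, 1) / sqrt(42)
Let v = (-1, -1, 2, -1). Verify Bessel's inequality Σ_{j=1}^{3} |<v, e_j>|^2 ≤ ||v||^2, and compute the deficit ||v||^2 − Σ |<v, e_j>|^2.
Σ |<v, e_j>|^2 = 48/7; ||v||^2 = 7; deficit = 1/7

Write each e_j = u_j / sqrt(<u_j, u_j>) where u_j is the displayed integer vector. Then <v, e_j> = <v, u_j> / sqrt(<u_j, u_j>), so |<v, e_j>|^2 = <v, u_j>^2 / <u_j, u_j>.
Coefficients: <v, e_1> = 4/sqrt(5), <v, e_2> = -16/sqrt(120), <v, e_3> = 8/sqrt(42).
Square and sum: Σ |<v, e_j>|^2 = 48/7.
Compute ||v||^2 = v·v = 7.
Deficit = 7 − 48/7 = 1/7 ≥ 0, confirming Bessel's inequality. (The deficit equals ||v − Σ <v,e_j> e_j||^2, the squared distance from v to span{e_j}.)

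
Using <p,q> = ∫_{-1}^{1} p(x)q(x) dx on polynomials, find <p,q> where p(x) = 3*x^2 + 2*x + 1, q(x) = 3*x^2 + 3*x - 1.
<p,q> = 28/5

Expand the product: p(x)·q(x) = 9*x^4 + 15*x^3 + 6*x^2 + x - 1.
∫_{-1}^{1} of each monomial x^k gives [2/(k+1) if k even, 0 if k odd]. Integrating term-by-term (or equivalently evaluating the antiderivative F(x) = 9*x^5/5 + 15*x^4/4 + 2*x^3 + x^2/2 - x at the endpoints):
  F(1) − F(−1) = 141/20 − (29/20) = 28/5.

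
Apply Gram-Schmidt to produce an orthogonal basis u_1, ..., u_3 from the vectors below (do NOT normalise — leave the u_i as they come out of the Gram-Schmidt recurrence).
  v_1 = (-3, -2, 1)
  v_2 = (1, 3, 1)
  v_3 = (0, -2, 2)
Orthogonal basis:
  u_1 = (-3, -2, 1)
  u_2 = (-5/7, 13/7, 11/7)
  u_3 = (11/9, -44/45, 77/45)

Apply the Gram-Schmidt recurrence
  u_1 = v_1
  u_i = v_i − Σ_{j<i} ((v_i · u_j) / (u_j · u_j)) · u_j.

Step by step this gives:
  u_1 = (-3, -2, 1)
  u_2 = (-5/7, 13/7, 11/7)
  u_3 = (11/9, -44/45, 77/45)

Orthogonality check:
  u_2 · u_1 = 0 (should be 0)
  u_3 · u_1 = 0 (should be 0)
  u_3 · u_2 = 0 (should be 0)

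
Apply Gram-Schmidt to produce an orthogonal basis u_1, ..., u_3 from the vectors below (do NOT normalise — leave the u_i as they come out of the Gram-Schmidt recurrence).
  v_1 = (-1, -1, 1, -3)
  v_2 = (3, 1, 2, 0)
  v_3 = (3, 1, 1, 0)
Orthogonal basis:
  u_1 = (-1, -1, 1, -3)
  u_2 = (17/6, 5/6, 13/6, -1/2)
  u_3 = (15/41, 2/41, -47/82, -27/82)

Apply the Gram-Schmidt recurrence
  u_1 = v_1
  u_i = v_i − Σ_{j<i} ((v_i · u_j) / (u_j · u_j)) · u_j.

Step by step this gives:
  u_1 = (-1, -1, 1, -3)
  u_2 = (17/6, 5/6, 13/6, -1/2)
  u_3 = (15/41, 2/41, -47/82, -27/82)

Orthogonality check:
  u_2 · u_1 = 0 (should be 0)
  u_3 · u_1 = 0 (should be 0)
  u_3 · u_2 = 0 (should be 0)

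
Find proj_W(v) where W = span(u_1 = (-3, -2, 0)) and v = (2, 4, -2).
proj_W(v) = (42/13, 28/13, 0)

Set up U = [u_1 | ... | u_1] ∈ R^(3×1). The projector onto W = col(U) is P = U (U^T U)^(-1) U^T.
Compute U^T U =
  [13],
and U^T v = (-14).
Solve U^T U · c = U^T v for the coefficients: c = (-14/13). The projection is proj_W(v) = U c.
Check: (v - proj_W(v)) · u_1 = 0  (should be 0).
Result: proj_W(v) = (42/13, 28/13, 0).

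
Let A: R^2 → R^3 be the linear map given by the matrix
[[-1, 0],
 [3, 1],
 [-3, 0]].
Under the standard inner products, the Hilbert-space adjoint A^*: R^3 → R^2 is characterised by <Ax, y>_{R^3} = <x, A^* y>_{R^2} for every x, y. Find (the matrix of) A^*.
A^* = A^T =
[[-1, 3, -3],
 [0, 1, 0]]

For real matrices with standard dot products, the defining identity <Ax, y> = <x, A^* y> gives (Ax)^T y = x^T (A^*) y, i.e. x^T A^T y = x^T (A^*) y. Since this holds for all x, y, we must have A^* = A^T. Therefore
A^* =
[[-1, 3, -3],
 [0, 1, 0]].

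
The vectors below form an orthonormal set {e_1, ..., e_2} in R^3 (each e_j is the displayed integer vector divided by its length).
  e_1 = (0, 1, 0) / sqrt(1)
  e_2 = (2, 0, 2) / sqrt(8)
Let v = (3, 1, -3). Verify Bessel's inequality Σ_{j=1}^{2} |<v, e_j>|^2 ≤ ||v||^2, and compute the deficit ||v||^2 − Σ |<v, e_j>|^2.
Σ |<v, e_j>|^2 = 1; ||v||^2 = 19; deficit = 18

Write each e_j = u_j / sqrt(<u_j, u_j>) where u_j is the displayed integer vector. Then <v, e_j> = <v, u_j> / sqrt(<u_j, u_j>), so |<v, e_j>|^2 = <v, u_j>^2 / <u_j, u_j>.
Coefficients: <v, e_1> = 1/sqrt(1), <v, e_2> = 0/sqrt(8).
Square and sum: Σ |<v, e_j>|^2 = 1.
Compute ||v||^2 = v·v = 19.
Deficit = 19 − 1 = 18 ≥ 0, confirming Bessel's inequality. (The deficit equals ||v − Σ <v,e_j> e_j||^2, the squared distance from v to span{e_j}.)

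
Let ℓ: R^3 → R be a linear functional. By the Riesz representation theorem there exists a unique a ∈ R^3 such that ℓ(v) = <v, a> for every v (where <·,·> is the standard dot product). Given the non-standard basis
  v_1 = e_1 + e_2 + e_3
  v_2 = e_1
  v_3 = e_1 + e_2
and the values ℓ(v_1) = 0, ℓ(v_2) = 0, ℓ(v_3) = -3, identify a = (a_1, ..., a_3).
a = (0, -3, 3)

Write a = (a_1, ..., a_3) in the standard basis. For each basis vector v_i, ℓ(v_i) = <v_i, a> is a linear equation in the a_j's. Collect the n equations into a matrix system V a = ℓ, where row i of V is v_i (expressed in the standard basis). Since V is invertible (lower-triangular with 1s on the diagonal, up to permutation), solve by back-substitution:
  V =
[[1, 1, 1],
 [1, 0, 0],
 [1, 1, 0]]
  V a = (0, 0, -3)
Solving gives a = (0, -3, 3).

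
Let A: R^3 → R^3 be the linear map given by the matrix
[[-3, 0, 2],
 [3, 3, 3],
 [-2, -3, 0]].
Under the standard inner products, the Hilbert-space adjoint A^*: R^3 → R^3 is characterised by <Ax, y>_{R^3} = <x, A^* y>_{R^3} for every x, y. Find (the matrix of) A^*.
A^* = A^T =
[[-3, 3, -2],
 [0, 3, -3],
 [2, 3, 0]]

For real matrices with standard dot products, the defining identity <Ax, y> = <x, A^* y> gives (Ax)^T y = x^T (A^*) y, i.e. x^T A^T y = x^T (A^*) y. Since this holds for all x, y, we must have A^* = A^T. Therefore
A^* =
[[-3, 3, -2],
 [0, 3, -3],
 [2, 3, 0]].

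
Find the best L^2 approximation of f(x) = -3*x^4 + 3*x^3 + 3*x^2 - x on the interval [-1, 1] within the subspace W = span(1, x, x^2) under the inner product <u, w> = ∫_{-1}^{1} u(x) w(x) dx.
g(x) = 3*x^2/7 + 4*x/5 + 9/35

The best approximation g ∈ W is the orthogonal projection of f onto W. Writing g = a_0 + a_1 x + a_2 x^2, the coefficients solve the normal equations G · a = b where
  G_{ij} = <φ_i, φ_j> and b_i = <f, φ_i>, with φ_0 = 1, φ_1 = x, φ_2 = x^2.
G =
  [2, 0, 2/3]
  [0, 2/3, 0]
  [2/3, 0, 2/5],
b = (4/5, 8/15, 12/35).
Solving gives a_0 = 9/35, a_1 = 4/5, a_2 = 3/7, so
  g(x) = 3*x^2/7 + 4*x/5 + 9/35.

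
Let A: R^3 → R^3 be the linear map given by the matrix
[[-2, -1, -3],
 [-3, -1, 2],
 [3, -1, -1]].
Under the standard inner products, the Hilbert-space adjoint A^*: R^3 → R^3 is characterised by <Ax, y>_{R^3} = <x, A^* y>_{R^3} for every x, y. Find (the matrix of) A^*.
A^* = A^T =
[[-2, -3, 3],
 [-1, -1, -1],
 [-3, 2, -1]]

For real matrices with standard dot products, the defining identity <Ax, y> = <x, A^* y> gives (Ax)^T y = x^T (A^*) y, i.e. x^T A^T y = x^T (A^*) y. Since this holds for all x, y, we must have A^* = A^T. Therefore
A^* =
[[-2, -3, 3],
 [-1, -1, -1],
 [-3, 2, -1]].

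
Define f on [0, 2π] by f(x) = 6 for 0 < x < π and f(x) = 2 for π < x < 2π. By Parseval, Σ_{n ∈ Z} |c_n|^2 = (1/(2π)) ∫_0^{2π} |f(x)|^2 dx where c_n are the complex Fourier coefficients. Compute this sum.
Σ |c_n|^2 = 20

Parseval equates the L^2 energy of f (normalised by 1/(2π)) with the ℓ^2 sum of its Fourier coefficients: (1/(2π)) ∫_0^{2π} |f|^2 = Σ |c_n|^2.
Compute the left side: (1/(2π)) [∫_0^π 6^2 dx + ∫_π^{2π} 2^2 dx] = (1/(2π)) · (36π + 4π) = (36 + 4)/2 = 20.
So Σ_{n ∈ Z} |c_n|^2 = 20.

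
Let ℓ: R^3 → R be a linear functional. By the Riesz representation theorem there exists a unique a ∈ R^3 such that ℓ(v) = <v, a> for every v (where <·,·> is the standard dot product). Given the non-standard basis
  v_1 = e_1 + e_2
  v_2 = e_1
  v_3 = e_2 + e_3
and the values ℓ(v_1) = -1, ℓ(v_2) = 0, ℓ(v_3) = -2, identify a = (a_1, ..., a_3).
a = (0, -1, -1)

Write a = (a_1, ..., a_3) in the standard basis. For each basis vector v_i, ℓ(v_i) = <v_i, a> is a linear equation in the a_j's. Collect the n equations into a matrix system V a = ℓ, where row i of V is v_i (expressed in the standard basis). Since V is invertible (lower-triangular with 1s on the diagonal, up to permutation), solve by back-substitution:
  V =
[[1, 1, 0],
 [1, 0, 0],
 [0, 1, 1]]
  V a = (-1, 0, -2)
Solving gives a = (0, -1, -1).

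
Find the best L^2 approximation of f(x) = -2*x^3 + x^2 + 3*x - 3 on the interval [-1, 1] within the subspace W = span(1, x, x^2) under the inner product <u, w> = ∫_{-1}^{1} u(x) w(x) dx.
g(x) = x^2 + 9*x/5 - 3

The best approximation g ∈ W is the orthogonal projection of f onto W. Writing g = a_0 + a_1 x + a_2 x^2, the coefficients solve the normal equations G · a = b where
  G_{ij} = <φ_i, φ_j> and b_i = <f, φ_i>, with φ_0 = 1, φ_1 = x, φ_2 = x^2.
G =
  [2, 0, 2/3]
  [0, 2/3, 0]
  [2/3, 0, 2/5],
b = (-16/3, 6/5, -8/5).
Solving gives a_0 = -3, a_1 = 9/5, a_2 = 1, so
  g(x) = x^2 + 9*x/5 - 3.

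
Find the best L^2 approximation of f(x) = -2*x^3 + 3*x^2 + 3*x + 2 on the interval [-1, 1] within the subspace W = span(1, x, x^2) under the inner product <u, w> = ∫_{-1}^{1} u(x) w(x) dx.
g(x) = 3*x^2 + 9*x/5 + 2

The best approximation g ∈ W is the orthogonal projection of f onto W. Writing g = a_0 + a_1 x + a_2 x^2, the coefficients solve the normal equations G · a = b where
  G_{ij} = <φ_i, φ_j> and b_i = <f, φ_i>, with φ_0 = 1, φ_1 = x, φ_2 = x^2.
G =
  [2, 0, 2/3]
  [0, 2/3, 0]
  [2/3, 0, 2/5],
b = (6, 6/5, 38/15).
Solving gives a_0 = 2, a_1 = 9/5, a_2 = 3, so
  g(x) = 3*x^2 + 9*x/5 + 2.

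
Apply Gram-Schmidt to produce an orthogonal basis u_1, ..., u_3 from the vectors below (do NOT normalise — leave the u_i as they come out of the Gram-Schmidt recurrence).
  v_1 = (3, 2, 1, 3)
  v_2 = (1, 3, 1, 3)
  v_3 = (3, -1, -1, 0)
Orthogonal basis:
  u_1 = (3, 2, 1, 3)
  u_2 = (-34/23, 31/23, 4/23, 12/23)
  u_3 = (17/99, 34/99, -101/99, -2/33)

Apply the Gram-Schmidt recurrence
  u_1 = v_1
  u_i = v_i − Σ_{j<i} ((v_i · u_j) / (u_j · u_j)) · u_j.

Step by step this gives:
  u_1 = (3, 2, 1, 3)
  u_2 = (-34/23, 31/23, 4/23, 12/23)
  u_3 = (17/99, 34/99, -101/99, -2/33)

Orthogonality check:
  u_2 · u_1 = 0 (should be 0)
  u_3 · u_1 = 0 (should be 0)
  u_3 · u_2 = 0 (should be 0)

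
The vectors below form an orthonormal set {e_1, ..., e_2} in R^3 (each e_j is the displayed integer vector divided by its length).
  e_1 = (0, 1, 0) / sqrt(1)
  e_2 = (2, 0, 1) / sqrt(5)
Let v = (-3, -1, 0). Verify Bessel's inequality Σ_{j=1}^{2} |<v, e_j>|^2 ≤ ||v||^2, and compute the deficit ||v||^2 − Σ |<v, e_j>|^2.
Σ |<v, e_j>|^2 = 41/5; ||v||^2 = 10; deficit = 9/5

Write each e_j = u_j / sqrt(<u_j, u_j>) where u_j is the displayed integer vector. Then <v, e_j> = <v, u_j> / sqrt(<u_j, u_j>), so |<v, e_j>|^2 = <v, u_j>^2 / <u_j, u_j>.
Coefficients: <v, e_1> = -1/sqrt(1), <v, e_2> = -6/sqrt(5).
Square and sum: Σ |<v, e_j>|^2 = 41/5.
Compute ||v||^2 = v·v = 10.
Deficit = 10 − 41/5 = 9/5 ≥ 0, confirming Bessel's inequality. (The deficit equals ||v − Σ <v,e_j> e_j||^2, the squared distance from v to span{e_j}.)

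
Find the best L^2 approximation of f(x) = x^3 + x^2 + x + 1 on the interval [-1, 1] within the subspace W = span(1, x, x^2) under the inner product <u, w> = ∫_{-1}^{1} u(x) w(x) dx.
g(x) = x^2 + 8*x/5 + 1

The best approximation g ∈ W is the orthogonal projection of f onto W. Writing g = a_0 + a_1 x + a_2 x^2, the coefficients solve the normal equations G · a = b where
  G_{ij} = <φ_i, φ_j> and b_i = <f, φ_i>, with φ_0 = 1, φ_1 = x, φ_2 = x^2.
G =
  [2, 0, 2/3]
  [0, 2/3, 0]
  [2/3, 0, 2/5],
b = (8/3, 16/15, 16/15).
Solving gives a_0 = 1, a_1 = 8/5, a_2 = 1, so
  g(x) = x^2 + 8*x/5 + 1.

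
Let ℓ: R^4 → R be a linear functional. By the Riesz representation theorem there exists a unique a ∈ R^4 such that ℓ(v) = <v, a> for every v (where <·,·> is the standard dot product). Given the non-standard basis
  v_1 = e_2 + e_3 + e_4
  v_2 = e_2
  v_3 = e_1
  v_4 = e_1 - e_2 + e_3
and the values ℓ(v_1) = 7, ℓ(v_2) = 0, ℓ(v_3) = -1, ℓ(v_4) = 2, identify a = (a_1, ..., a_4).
a = (-1, 0, 3, 4)

Write a = (a_1, ..., a_4) in the standard basis. For each basis vector v_i, ℓ(v_i) = <v_i, a> is a linear equation in the a_j's. Collect the n equations into a matrix system V a = ℓ, where row i of V is v_i (expressed in the standard basis). Since V is invertible (lower-triangular with 1s on the diagonal, up to permutation), solve by back-substitution:
  V =
[[0, 1, 1, 1],
 [0, 1, 0, 0],
 [1, 0, 0, 0],
 [1, -1, 1, 0]]
  V a = (7, 0, -1, 2)
Solving gives a = (-1, 0, 3, 4).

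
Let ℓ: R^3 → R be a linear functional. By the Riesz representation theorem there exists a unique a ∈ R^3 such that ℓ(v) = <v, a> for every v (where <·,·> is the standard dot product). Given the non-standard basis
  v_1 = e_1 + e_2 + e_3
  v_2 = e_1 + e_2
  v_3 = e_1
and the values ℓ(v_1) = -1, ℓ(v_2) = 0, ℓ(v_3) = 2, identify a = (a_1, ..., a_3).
a = (2, -2, -1)

Write a = (a_1, ..., a_3) in the standard basis. For each basis vector v_i, ℓ(v_i) = <v_i, a> is a linear equation in the a_j's. Collect the n equations into a matrix system V a = ℓ, where row i of V is v_i (expressed in the standard basis). Since V is invertible (lower-triangular with 1s on the diagonal, up to permutation), solve by back-substitution:
  V =
[[1, 1, 1],
 [1, 1, 0],
 [1, 0, 0]]
  V a = (-1, 0, 2)
Solving gives a = (2, -2, -1).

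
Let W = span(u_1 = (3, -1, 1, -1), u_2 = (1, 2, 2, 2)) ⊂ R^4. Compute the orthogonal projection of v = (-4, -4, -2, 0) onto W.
proj_W(v) = (-524/155, -50/31, -478/155, -50/31)

Set up U = [u_1 | ... | u_2] ∈ R^(4×2). The projector onto W = col(U) is P = U (U^T U)^(-1) U^T.
Compute U^T U =
  [12, 1]
  [1, 13],
and U^T v = (-10, -16).
Solve U^T U · c = U^T v for the coefficients: c = (-114/155, -182/155). The projection is proj_W(v) = U c.
Check: (v - proj_W(v)) · u_1 = 0  (should be 0).
Check: (v - proj_W(v)) · u_2 = 0  (should be 0).
Result: proj_W(v) = (-524/155, -50/31, -478/155, -50/31).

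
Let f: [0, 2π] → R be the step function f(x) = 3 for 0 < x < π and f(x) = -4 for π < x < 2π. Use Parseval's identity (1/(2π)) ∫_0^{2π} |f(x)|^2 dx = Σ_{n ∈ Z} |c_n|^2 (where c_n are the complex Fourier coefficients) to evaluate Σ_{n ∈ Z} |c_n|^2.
Σ |c_n|^2 = 25/2

Parseval equates the L^2 energy of f (normalised by 1/(2π)) with the ℓ^2 sum of its Fourier coefficients: (1/(2π)) ∫_0^{2π} |f|^2 = Σ |c_n|^2.
Compute the left side: (1/(2π)) [∫_0^π 3^2 dx + ∫_π^{2π} (-4)^2 dx] = (1/(2π)) · (9π + 16π) = (9 + 16)/2 = 25/2.
So Σ_{n ∈ Z} |c_n|^2 = 25/2.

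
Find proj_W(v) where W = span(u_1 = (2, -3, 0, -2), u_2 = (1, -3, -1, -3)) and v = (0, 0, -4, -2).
proj_W(v) = (-26/17, -12/17, -2, -42/17)

Set up U = [u_1 | ... | u_2] ∈ R^(4×2). The projector onto W = col(U) is P = U (U^T U)^(-1) U^T.
Compute U^T U =
  [17, 17]
  [17, 20],
and U^T v = (4, 10).
Solve U^T U · c = U^T v for the coefficients: c = (-30/17, 2). The projection is proj_W(v) = U c.
Check: (v - proj_W(v)) · u_1 = 0  (should be 0).
Check: (v - proj_W(v)) · u_2 = 0  (should be 0).
Result: proj_W(v) = (-26/17, -12/17, -2, -42/17).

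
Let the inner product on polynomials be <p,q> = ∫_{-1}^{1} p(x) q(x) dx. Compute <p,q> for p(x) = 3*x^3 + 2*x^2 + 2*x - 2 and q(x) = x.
<p,q> = 38/15

Expand the product: p(x)·q(x) = 3*x^4 + 2*x^3 + 2*x^2 - 2*x.
∫_{-1}^{1} of each monomial x^k gives [2/(k+1) if k even, 0 if k odd]. Integrating term-by-term (or equivalently evaluating the antiderivative F(x) = 3*x^5/5 + x^4/2 + 2*x^3/3 - x^2 at the endpoints):
  F(1) − F(−1) = 23/30 − (-53/30) = 38/15.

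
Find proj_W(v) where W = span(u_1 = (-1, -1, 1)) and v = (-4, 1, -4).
proj_W(v) = (1/3, 1/3, -1/3)

Set up U = [u_1 | ... | u_1] ∈ R^(3×1). The projector onto W = col(U) is P = U (U^T U)^(-1) U^T.
Compute U^T U =
  [3],
and U^T v = (-1).
Solve U^T U · c = U^T v for the coefficients: c = (-1/3). The projection is proj_W(v) = U c.
Check: (v - proj_W(v)) · u_1 = 0  (should be 0).
Result: proj_W(v) = (1/3, 1/3, -1/3).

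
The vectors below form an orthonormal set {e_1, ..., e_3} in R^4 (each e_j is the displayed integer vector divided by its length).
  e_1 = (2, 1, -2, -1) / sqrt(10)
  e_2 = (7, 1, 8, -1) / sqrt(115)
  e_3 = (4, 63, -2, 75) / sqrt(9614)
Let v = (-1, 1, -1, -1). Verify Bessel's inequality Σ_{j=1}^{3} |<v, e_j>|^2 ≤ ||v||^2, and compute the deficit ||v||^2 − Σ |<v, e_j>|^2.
Σ |<v, e_j>|^2 = 395/209; ||v||^2 = 4; deficit = 441/209

Write each e_j = u_j / sqrt(<u_j, u_j>) where u_j is the displayed integer vector. Then <v, e_j> = <v, u_j> / sqrt(<u_j, u_j>), so |<v, e_j>|^2 = <v, u_j>^2 / <u_j, u_j>.
Coefficients: <v, e_1> = 2/sqrt(10), <v, e_2> = -13/sqrt(115), <v, e_3> = -14/sqrt(9614).
Square and sum: Σ |<v, e_j>|^2 = 395/209.
Compute ||v||^2 = v·v = 4.
Deficit = 4 − 395/209 = 441/209 ≥ 0, confirming Bessel's inequality. (The deficit equals ||v − Σ <v,e_j> e_j||^2, the squared distance from v to span{e_j}.)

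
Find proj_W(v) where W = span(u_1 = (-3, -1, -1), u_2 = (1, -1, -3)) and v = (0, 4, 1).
proj_W(v) = (3/5, 1, 11/5)

Set up U = [u_1 | ... | u_2] ∈ R^(3×2). The projector onto W = col(U) is P = U (U^T U)^(-1) U^T.
Compute U^T U =
  [11, 1]
  [1, 11],
and U^T v = (-5, -7).
Solve U^T U · c = U^T v for the coefficients: c = (-2/5, -3/5). The projection is proj_W(v) = U c.
Check: (v - proj_W(v)) · u_1 = 0  (should be 0).
Check: (v - proj_W(v)) · u_2 = 0  (should be 0).
Result: proj_W(v) = (3/5, 1, 11/5).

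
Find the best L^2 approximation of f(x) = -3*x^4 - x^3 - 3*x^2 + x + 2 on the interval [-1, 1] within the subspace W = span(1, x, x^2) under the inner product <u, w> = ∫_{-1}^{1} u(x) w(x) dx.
g(x) = -39*x^2/7 + 2*x/5 + 79/35

The best approximation g ∈ W is the orthogonal projection of f onto W. Writing g = a_0 + a_1 x + a_2 x^2, the coefficients solve the normal equations G · a = b where
  G_{ij} = <φ_i, φ_j> and b_i = <f, φ_i>, with φ_0 = 1, φ_1 = x, φ_2 = x^2.
G =
  [2, 0, 2/3]
  [0, 2/3, 0]
  [2/3, 0, 2/5],
b = (4/5, 4/15, -76/105).
Solving gives a_0 = 79/35, a_1 = 2/5, a_2 = -39/7, so
  g(x) = -39*x^2/7 + 2*x/5 + 79/35.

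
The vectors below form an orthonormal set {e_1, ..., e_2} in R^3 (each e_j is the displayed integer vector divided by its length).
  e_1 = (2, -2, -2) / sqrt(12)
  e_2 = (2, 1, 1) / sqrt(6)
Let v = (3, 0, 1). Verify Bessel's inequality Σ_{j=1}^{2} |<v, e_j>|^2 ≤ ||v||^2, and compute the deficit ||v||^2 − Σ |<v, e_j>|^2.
Σ |<v, e_j>|^2 = 19/2; ||v||^2 = 10; deficit = 1/2

Write each e_j = u_j / sqrt(<u_j, u_j>) where u_j is the displayed integer vector. Then <v, e_j> = <v, u_j> / sqrt(<u_j, u_j>), so |<v, e_j>|^2 = <v, u_j>^2 / <u_j, u_j>.
Coefficients: <v, e_1> = 4/sqrt(12), <v, e_2> = 7/sqrt(6).
Square and sum: Σ |<v, e_j>|^2 = 19/2.
Compute ||v||^2 = v·v = 10.
Deficit = 10 − 19/2 = 1/2 ≥ 0, confirming Bessel's inequality. (The deficit equals ||v − Σ <v,e_j> e_j||^2, the squared distance from v to span{e_j}.)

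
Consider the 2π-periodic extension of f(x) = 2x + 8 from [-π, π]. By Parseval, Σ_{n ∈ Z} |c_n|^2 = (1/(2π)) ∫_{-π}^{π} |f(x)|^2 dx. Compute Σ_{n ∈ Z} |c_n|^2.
Σ |c_n|^2 = 4π^2/3 + 64

Expand and integrate term by term over [-π, π]:
  ∫ (2x)^2 dx = 4·(2π^3/3); ∫ 2·2·(8)·x dx = 0 (odd integrand); ∫ 8^2 dx = 64·2π.
So (1/(2π)) ∫_{-π}^{π} (2x + 8)^2 dx = 4π^2/3 + 64 = 4π^2/3 + 64.
Parseval ⇒ Σ |c_n|^2 = 4π^2/3 + 64.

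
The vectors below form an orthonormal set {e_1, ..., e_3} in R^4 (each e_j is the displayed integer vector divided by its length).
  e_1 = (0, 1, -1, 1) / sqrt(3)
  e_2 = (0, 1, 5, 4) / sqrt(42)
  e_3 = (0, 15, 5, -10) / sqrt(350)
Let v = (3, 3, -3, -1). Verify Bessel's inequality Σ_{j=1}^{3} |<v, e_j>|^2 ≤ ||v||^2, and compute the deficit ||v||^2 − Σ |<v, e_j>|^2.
Σ |<v, e_j>|^2 = 19; ||v||^2 = 28; deficit = 9

Write each e_j = u_j / sqrt(<u_j, u_j>) where u_j is the displayed integer vector. Then <v, e_j> = <v, u_j> / sqrt(<u_j, u_j>), so |<v, e_j>|^2 = <v, u_j>^2 / <u_j, u_j>.
Coefficients: <v, e_1> = 5/sqrt(3), <v, e_2> = -16/sqrt(42), <v, e_3> = 40/sqrt(350).
Square and sum: Σ |<v, e_j>|^2 = 19.
Compute ||v||^2 = v·v = 28.
Deficit = 28 − 19 = 9 ≥ 0, confirming Bessel's inequality. (The deficit equals ||v − Σ <v,e_j> e_j||^2, the squared distance from v to span{e_j}.)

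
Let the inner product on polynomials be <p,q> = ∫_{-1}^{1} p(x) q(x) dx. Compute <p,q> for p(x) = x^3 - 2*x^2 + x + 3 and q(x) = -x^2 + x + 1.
<p,q> = 68/15

Expand the product: p(x)·q(x) = -x^5 + 3*x^4 - 2*x^3 - 4*x^2 + 4*x + 3.
∫_{-1}^{1} of each monomial x^k gives [2/(k+1) if k even, 0 if k odd]. Integrating term-by-term (or equivalently evaluating the antiderivative F(x) = -x^6/6 + 3*x^5/5 - x^4/2 - 4*x^3/3 + 2*x^2 + 3*x at the endpoints):
  F(1) − F(−1) = 18/5 − (-14/15) = 68/15.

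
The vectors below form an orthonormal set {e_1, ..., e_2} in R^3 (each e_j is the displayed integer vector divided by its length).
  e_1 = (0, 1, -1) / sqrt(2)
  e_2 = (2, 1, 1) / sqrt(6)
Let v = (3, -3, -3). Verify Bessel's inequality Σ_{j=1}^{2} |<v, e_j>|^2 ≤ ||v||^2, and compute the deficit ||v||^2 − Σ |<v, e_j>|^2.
Σ |<v, e_j>|^2 = 0; ||v||^2 = 27; deficit = 27

Write each e_j = u_j / sqrt(<u_j, u_j>) where u_j is the displayed integer vector. Then <v, e_j> = <v, u_j> / sqrt(<u_j, u_j>), so |<v, e_j>|^2 = <v, u_j>^2 / <u_j, u_j>.
Coefficients: <v, e_1> = 0/sqrt(2), <v, e_2> = 0/sqrt(6).
Square and sum: Σ |<v, e_j>|^2 = 0.
Compute ||v||^2 = v·v = 27.
Deficit = 27 − 0 = 27 ≥ 0, confirming Bessel's inequality. (The deficit equals ||v − Σ <v,e_j> e_j||^2, the squared distance from v to span{e_j}.)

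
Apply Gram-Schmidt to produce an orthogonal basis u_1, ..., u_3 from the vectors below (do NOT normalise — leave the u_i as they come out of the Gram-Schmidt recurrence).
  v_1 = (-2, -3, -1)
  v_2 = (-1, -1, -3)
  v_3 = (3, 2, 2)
Orthogonal basis:
  u_1 = (-2, -3, -1)
  u_2 = (1/7, 5/7, -17/7)
  u_3 = (16/15, -2/3, -2/15)

Apply the Gram-Schmidt recurrence
  u_1 = v_1
  u_i = v_i − Σ_{j<i} ((v_i · u_j) / (u_j · u_j)) · u_j.

Step by step this gives:
  u_1 = (-2, -3, -1)
  u_2 = (1/7, 5/7, -17/7)
  u_3 = (16/15, -2/3, -2/15)

Orthogonality check:
  u_2 · u_1 = 0 (should be 0)
  u_3 · u_1 = 0 (should be 0)
  u_3 · u_2 = 0 (should be 0)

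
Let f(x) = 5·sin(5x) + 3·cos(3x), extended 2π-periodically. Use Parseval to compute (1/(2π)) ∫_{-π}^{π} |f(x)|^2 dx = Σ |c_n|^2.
Σ |c_n|^2 = 17

Expand |f|^2 and use orthogonality of {sin(nx), cos(mx)} on [-π, π]:
  ∫_{-π}^{π} sin(nx)^2 dx = π, ∫ cos(mx)^2 dx = π, and cross terms integrate to 0.
So ∫_{-π}^{π} f(x)^2 dx = 5^2 · π + 3^2 · π = (25 + 9)π.
Divide by 2π: (25 + 9)/2 = 17.
By Parseval, this equals Σ |c_n|^2.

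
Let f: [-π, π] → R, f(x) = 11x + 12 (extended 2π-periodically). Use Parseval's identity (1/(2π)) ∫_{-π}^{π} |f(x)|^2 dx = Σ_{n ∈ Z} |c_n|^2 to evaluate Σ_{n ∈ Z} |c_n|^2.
Σ |c_n|^2 = 121π^2/3 + 144

Expand and integrate term by term over [-π, π]:
  ∫ (11x)^2 dx = 121·(2π^3/3); ∫ 2·11·(12)·x dx = 0 (odd integrand); ∫ 12^2 dx = 144·2π.
So (1/(2π)) ∫_{-π}^{π} (11x + 12)^2 dx = 121π^2/3 + 144 = 121π^2/3 + 144.
Parseval ⇒ Σ |c_n|^2 = 121π^2/3 + 144.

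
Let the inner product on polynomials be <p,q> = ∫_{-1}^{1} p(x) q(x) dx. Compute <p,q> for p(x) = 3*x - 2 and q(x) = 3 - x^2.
<p,q> = -32/3

Expand the product: p(x)·q(x) = -3*x^3 + 2*x^2 + 9*x - 6.
∫_{-1}^{1} of each monomial x^k gives [2/(k+1) if k even, 0 if k odd]. Integrating term-by-term (or equivalently evaluating the antiderivative F(x) = -3*x^4/4 + 2*x^3/3 + 9*x^2/2 - 6*x at the endpoints):
  F(1) − F(−1) = -19/12 − (109/12) = -32/3.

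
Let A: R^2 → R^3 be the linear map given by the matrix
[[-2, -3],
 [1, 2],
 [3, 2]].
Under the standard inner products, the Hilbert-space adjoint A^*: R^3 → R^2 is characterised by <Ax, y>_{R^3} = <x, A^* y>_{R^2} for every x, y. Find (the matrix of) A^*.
A^* = A^T =
[[-2, 1, 3],
 [-3, 2, 2]]

For real matrices with standard dot products, the defining identity <Ax, y> = <x, A^* y> gives (Ax)^T y = x^T (A^*) y, i.e. x^T A^T y = x^T (A^*) y. Since this holds for all x, y, we must have A^* = A^T. Therefore
A^* =
[[-2, 1, 3],
 [-3, 2, 2]].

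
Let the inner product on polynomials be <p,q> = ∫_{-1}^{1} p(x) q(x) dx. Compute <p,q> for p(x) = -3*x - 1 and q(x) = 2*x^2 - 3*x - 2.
<p,q> = 26/3

Expand the product: p(x)·q(x) = -6*x^3 + 7*x^2 + 9*x + 2.
∫_{-1}^{1} of each monomial x^k gives [2/(k+1) if k even, 0 if k odd]. Integrating term-by-term (or equivalently evaluating the antiderivative F(x) = -3*x^4/2 + 7*x^3/3 + 9*x^2/2 + 2*x at the endpoints):
  F(1) − F(−1) = 22/3 − (-4/3) = 26/3.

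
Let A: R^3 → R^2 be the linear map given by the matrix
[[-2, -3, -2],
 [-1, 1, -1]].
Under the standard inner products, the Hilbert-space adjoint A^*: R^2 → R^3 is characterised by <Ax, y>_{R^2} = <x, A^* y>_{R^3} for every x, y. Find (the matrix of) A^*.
A^* = A^T =
[[-2, -1],
 [-3, 1],
 [-2, -1]]

For real matrices with standard dot products, the defining identity <Ax, y> = <x, A^* y> gives (Ax)^T y = x^T (A^*) y, i.e. x^T A^T y = x^T (A^*) y. Since this holds for all x, y, we must have A^* = A^T. Therefore
A^* =
[[-2, -1],
 [-3, 1],
 [-2, -1]].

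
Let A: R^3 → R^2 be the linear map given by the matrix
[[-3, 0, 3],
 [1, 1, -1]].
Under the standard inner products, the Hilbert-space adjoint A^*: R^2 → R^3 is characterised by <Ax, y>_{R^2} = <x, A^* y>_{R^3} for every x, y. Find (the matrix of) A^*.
A^* = A^T =
[[-3, 1],
 [0, 1],
 [3, -1]]

For real matrices with standard dot products, the defining identity <Ax, y> = <x, A^* y> gives (Ax)^T y = x^T (A^*) y, i.e. x^T A^T y = x^T (A^*) y. Since this holds for all x, y, we must have A^* = A^T. Therefore
A^* =
[[-3, 1],
 [0, 1],
 [3, -1]].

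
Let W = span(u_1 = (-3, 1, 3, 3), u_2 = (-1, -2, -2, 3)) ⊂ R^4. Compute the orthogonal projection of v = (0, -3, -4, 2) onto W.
proj_W(v) = (65/244, -717/244, -959/244, 531/244)

Set up U = [u_1 | ... | u_2] ∈ R^(4×2). The projector onto W = col(U) is P = U (U^T U)^(-1) U^T.
Compute U^T U =
  [28, 4]
  [4, 18],
and U^T v = (-9, 20).
Solve U^T U · c = U^T v for the coefficients: c = (-121/244, 149/122). The projection is proj_W(v) = U c.
Check: (v - proj_W(v)) · u_1 = 0  (should be 0).
Check: (v - proj_W(v)) · u_2 = 0  (should be 0).
Result: proj_W(v) = (65/244, -717/244, -959/244, 531/244).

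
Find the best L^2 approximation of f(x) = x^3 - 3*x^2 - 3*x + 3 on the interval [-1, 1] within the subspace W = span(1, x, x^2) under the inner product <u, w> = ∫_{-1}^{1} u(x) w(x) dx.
g(x) = -3*x^2 - 12*x/5 + 3

The best approximation g ∈ W is the orthogonal projection of f onto W. Writing g = a_0 + a_1 x + a_2 x^2, the coefficients solve the normal equations G · a = b where
  G_{ij} = <φ_i, φ_j> and b_i = <f, φ_i>, with φ_0 = 1, φ_1 = x, φ_2 = x^2.
G =
  [2, 0, 2/3]
  [0, 2/3, 0]
  [2/3, 0, 2/5],
b = (4, -8/5, 4/5).
Solving gives a_0 = 3, a_1 = -12/5, a_2 = -3, so
  g(x) = -3*x^2 - 12*x/5 + 3.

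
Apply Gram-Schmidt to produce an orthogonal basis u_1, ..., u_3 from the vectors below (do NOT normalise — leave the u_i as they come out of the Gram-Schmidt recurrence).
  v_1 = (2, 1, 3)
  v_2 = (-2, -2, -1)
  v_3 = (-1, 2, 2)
Orthogonal basis:
  u_1 = (2, 1, 3)
  u_2 = (-5/7, -19/14, 13/14)
  u_3 = (-17/9, 68/45, 34/45)

Apply the Gram-Schmidt recurrence
  u_1 = v_1
  u_i = v_i − Σ_{j<i} ((v_i · u_j) / (u_j · u_j)) · u_j.

Step by step this gives:
  u_1 = (2, 1, 3)
  u_2 = (-5/7, -19/14, 13/14)
  u_3 = (-17/9, 68/45, 34/45)

Orthogonality check:
  u_2 · u_1 = 0 (should be 0)
  u_3 · u_1 = 0 (should be 0)
  u_3 · u_2 = 0 (should be 0)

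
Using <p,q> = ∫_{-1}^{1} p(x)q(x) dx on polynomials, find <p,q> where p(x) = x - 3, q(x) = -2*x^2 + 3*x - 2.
<p,q> = 18

Expand the product: p(x)·q(x) = -2*x^3 + 9*x^2 - 11*x + 6.
∫_{-1}^{1} of each monomial x^k gives [2/(k+1) if k even, 0 if k odd]. Integrating term-by-term (or equivalently evaluating the antiderivative F(x) = -x^4/2 + 3*x^3 - 11*x^2/2 + 6*x at the endpoints):
  F(1) − F(−1) = 3 − (-15) = 18.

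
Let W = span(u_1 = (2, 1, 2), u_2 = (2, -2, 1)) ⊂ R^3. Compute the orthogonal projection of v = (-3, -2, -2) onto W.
proj_W(v) = (-32/13, -116/65, -172/65)

Set up U = [u_1 | ... | u_2] ∈ R^(3×2). The projector onto W = col(U) is P = U (U^T U)^(-1) U^T.
Compute U^T U =
  [9, 4]
  [4, 9],
and U^T v = (-12, -4).
Solve U^T U · c = U^T v for the coefficients: c = (-92/65, 12/65). The projection is proj_W(v) = U c.
Check: (v - proj_W(v)) · u_1 = 0  (should be 0).
Check: (v - proj_W(v)) · u_2 = 0  (should be 0).
Result: proj_W(v) = (-32/13, -116/65, -172/65).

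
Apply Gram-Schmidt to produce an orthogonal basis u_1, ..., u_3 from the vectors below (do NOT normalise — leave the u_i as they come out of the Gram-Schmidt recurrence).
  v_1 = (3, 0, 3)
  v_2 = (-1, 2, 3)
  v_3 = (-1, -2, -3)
Orthogonal basis:
  u_1 = (3, 0, 3)
  u_2 = (-2, 2, 2)
  u_3 = (-1/3, -2/3, 1/3)

Apply the Gram-Schmidt recurrence
  u_1 = v_1
  u_i = v_i − Σ_{j<i} ((v_i · u_j) / (u_j · u_j)) · u_j.

Step by step this gives:
  u_1 = (3, 0, 3)
  u_2 = (-2, 2, 2)
  u_3 = (-1/3, -2/3, 1/3)

Orthogonality check:
  u_2 · u_1 = 0 (should be 0)
  u_3 · u_1 = 0 (should be 0)
  u_3 · u_2 = 0 (should be 0)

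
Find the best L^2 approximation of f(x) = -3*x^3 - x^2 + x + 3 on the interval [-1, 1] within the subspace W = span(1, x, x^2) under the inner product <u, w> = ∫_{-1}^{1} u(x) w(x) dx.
g(x) = -x^2 - 4*x/5 + 3

The best approximation g ∈ W is the orthogonal projection of f onto W. Writing g = a_0 + a_1 x + a_2 x^2, the coefficients solve the normal equations G · a = b where
  G_{ij} = <φ_i, φ_j> and b_i = <f, φ_i>, with φ_0 = 1, φ_1 = x, φ_2 = x^2.
G =
  [2, 0, 2/3]
  [0, 2/3, 0]
  [2/3, 0, 2/5],
b = (16/3, -8/15, 8/5).
Solving gives a_0 = 3, a_1 = -4/5, a_2 = -1, so
  g(x) = -x^2 - 4*x/5 + 3.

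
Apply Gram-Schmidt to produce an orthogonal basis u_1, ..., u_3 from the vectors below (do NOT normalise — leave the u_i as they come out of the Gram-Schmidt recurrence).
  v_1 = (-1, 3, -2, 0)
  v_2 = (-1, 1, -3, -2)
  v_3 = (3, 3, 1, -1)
Orthogonal basis:
  u_1 = (-1, 3, -2, 0)
  u_2 = (-2/7, -8/7, -11/7, -2)
  u_3 = (173/55, 87/55, 4/5, -109/55)

Apply the Gram-Schmidt recurrence
  u_1 = v_1
  u_i = v_i − Σ_{j<i} ((v_i · u_j) / (u_j · u_j)) · u_j.

Step by step this gives:
  u_1 = (-1, 3, -2, 0)
  u_2 = (-2/7, -8/7, -11/7, -2)
  u_3 = (173/55, 87/55, 4/5, -109/55)

Orthogonality check:
  u_2 · u_1 = 0 (should be 0)
  u_3 · u_1 = 0 (should be 0)
  u_3 · u_2 = 0 (should be 0)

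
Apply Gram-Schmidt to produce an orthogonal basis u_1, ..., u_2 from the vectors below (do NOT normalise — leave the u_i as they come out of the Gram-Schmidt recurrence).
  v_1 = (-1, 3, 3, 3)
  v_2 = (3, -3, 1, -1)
Orthogonal basis:
  u_1 = (-1, 3, 3, 3)
  u_2 = (18/7, -12/7, 16/7, 2/7)

Apply the Gram-Schmidt recurrence
  u_1 = v_1
  u_i = v_i − Σ_{j<i} ((v_i · u_j) / (u_j · u_j)) · u_j.

Step by step this gives:
  u_1 = (-1, 3, 3, 3)
  u_2 = (18/7, -12/7, 16/7, 2/7)

Orthogonality check:
  u_2 · u_1 = 0 (should be 0)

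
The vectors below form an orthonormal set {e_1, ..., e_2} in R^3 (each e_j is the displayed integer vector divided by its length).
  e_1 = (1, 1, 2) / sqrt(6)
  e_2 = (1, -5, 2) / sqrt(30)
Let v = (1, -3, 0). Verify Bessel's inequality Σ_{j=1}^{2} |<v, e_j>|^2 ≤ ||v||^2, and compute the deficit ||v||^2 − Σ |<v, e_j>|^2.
Σ |<v, e_j>|^2 = 46/5; ||v||^2 = 10; deficit = 4/5

Write each e_j = u_j / sqrt(<u_j, u_j>) where u_j is the displayed integer vector. Then <v, e_j> = <v, u_j> / sqrt(<u_j, u_j>), so |<v, e_j>|^2 = <v, u_j>^2 / <u_j, u_j>.
Coefficients: <v, e_1> = -2/sqrt(6), <v, e_2> = 16/sqrt(30).
Square and sum: Σ |<v, e_j>|^2 = 46/5.
Compute ||v||^2 = v·v = 10.
Deficit = 10 − 46/5 = 4/5 ≥ 0, confirming Bessel's inequality. (The deficit equals ||v − Σ <v,e_j> e_j||^2, the squared distance from v to span{e_j}.)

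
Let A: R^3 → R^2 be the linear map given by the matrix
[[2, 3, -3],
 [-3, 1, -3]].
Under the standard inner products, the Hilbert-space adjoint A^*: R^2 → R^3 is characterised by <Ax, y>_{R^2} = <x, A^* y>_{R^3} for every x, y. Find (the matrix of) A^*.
A^* = A^T =
[[2, -3],
 [3, 1],
 [-3, -3]]

For real matrices with standard dot products, the defining identity <Ax, y> = <x, A^* y> gives (Ax)^T y = x^T (A^*) y, i.e. x^T A^T y = x^T (A^*) y. Since this holds for all x, y, we must have A^* = A^T. Therefore
A^* =
[[2, -3],
 [3, 1],
 [-3, -3]].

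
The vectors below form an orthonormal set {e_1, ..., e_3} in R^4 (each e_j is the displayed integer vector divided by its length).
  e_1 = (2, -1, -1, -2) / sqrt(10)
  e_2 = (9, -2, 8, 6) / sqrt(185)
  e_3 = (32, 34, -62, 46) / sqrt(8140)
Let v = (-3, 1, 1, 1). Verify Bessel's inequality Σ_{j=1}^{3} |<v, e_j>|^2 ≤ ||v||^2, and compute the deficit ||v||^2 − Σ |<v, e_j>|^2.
Σ |<v, e_j>|^2 = 658/55; ||v||^2 = 12; deficit = 2/55

Write each e_j = u_j / sqrt(<u_j, u_j>) where u_j is the displayed integer vector. Then <v, e_j> = <v, u_j> / sqrt(<u_j, u_j>), so |<v, e_j>|^2 = <v, u_j>^2 / <u_j, u_j>.
Coefficients: <v, e_1> = -10/sqrt(10), <v, e_2> = -15/sqrt(185), <v, e_3> = -78/sqrt(8140).
Square and sum: Σ |<v, e_j>|^2 = 658/55.
Compute ||v||^2 = v·v = 12.
Deficit = 12 − 658/55 = 2/55 ≥ 0, confirming Bessel's inequality. (The deficit equals ||v − Σ <v,e_j> e_j||^2, the squared distance from v to span{e_j}.)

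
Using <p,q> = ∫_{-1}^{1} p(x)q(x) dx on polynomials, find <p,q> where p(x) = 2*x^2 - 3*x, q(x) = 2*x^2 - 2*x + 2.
<p,q> = 124/15

Expand the product: p(x)·q(x) = 4*x^4 - 10*x^3 + 10*x^2 - 6*x.
∫_{-1}^{1} of each monomial x^k gives [2/(k+1) if k even, 0 if k odd]. Integrating term-by-term (or equivalently evaluating the antiderivative F(x) = 4*x^5/5 - 5*x^4/2 + 10*x^3/3 - 3*x^2 at the endpoints):
  F(1) − F(−1) = -41/30 − (-289/30) = 124/15.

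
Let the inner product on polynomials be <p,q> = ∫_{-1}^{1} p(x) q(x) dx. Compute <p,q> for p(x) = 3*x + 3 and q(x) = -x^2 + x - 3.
<p,q> = -18

Expand the product: p(x)·q(x) = -3*x^3 - 6*x - 9.
∫_{-1}^{1} of each monomial x^k gives [2/(k+1) if k even, 0 if k odd]. Integrating term-by-term (or equivalently evaluating the antiderivative F(x) = -3*x^4/4 - 3*x^2 - 9*x at the endpoints):
  F(1) − F(−1) = -51/4 − (21/4) = -18.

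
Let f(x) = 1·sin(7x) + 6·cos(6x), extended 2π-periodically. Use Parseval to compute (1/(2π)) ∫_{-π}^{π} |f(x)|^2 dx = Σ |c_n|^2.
Σ |c_n|^2 = 37/2

Expand |f|^2 and use orthogonality of {sin(nx), cos(mx)} on [-π, π]:
  ∫_{-π}^{π} sin(nx)^2 dx = π, ∫ cos(mx)^2 dx = π, and cross terms integrate to 0.
So ∫_{-π}^{π} f(x)^2 dx = 1^2 · π + 6^2 · π = (1 + 36)π.
Divide by 2π: (1 + 36)/2 = 37/2.
By Parseval, this equals Σ |c_n|^2.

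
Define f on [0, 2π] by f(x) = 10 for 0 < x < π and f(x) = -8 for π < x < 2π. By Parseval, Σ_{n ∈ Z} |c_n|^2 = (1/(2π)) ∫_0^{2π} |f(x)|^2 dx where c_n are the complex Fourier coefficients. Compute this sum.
Σ |c_n|^2 = 82

Parseval equates the L^2 energy of f (normalised by 1/(2π)) with the ℓ^2 sum of its Fourier coefficients: (1/(2π)) ∫_0^{2π} |f|^2 = Σ |c_n|^2.
Compute the left side: (1/(2π)) [∫_0^π 10^2 dx + ∫_π^{2π} (-8)^2 dx] = (1/(2π)) · (100π + 64π) = (100 + 64)/2 = 82.
So Σ_{n ∈ Z} |c_n|^2 = 82.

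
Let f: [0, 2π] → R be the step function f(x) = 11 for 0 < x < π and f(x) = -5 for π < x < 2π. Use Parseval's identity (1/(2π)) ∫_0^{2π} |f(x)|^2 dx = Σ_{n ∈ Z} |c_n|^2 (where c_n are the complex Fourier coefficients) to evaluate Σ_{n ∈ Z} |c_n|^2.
Σ |c_n|^2 = 73

Parseval equates the L^2 energy of f (normalised by 1/(2π)) with the ℓ^2 sum of its Fourier coefficients: (1/(2π)) ∫_0^{2π} |f|^2 = Σ |c_n|^2.
Compute the left side: (1/(2π)) [∫_0^π 11^2 dx + ∫_π^{2π} (-5)^2 dx] = (1/(2π)) · (121π + 25π) = (121 + 25)/2 = 73.
So Σ_{n ∈ Z} |c_n|^2 = 73.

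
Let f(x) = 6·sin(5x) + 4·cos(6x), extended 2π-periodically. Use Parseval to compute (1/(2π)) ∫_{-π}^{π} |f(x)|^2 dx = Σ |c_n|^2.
Σ |c_n|^2 = 26

Expand |f|^2 and use orthogonality of {sin(nx), cos(mx)} on [-π, π]:
  ∫_{-π}^{π} sin(nx)^2 dx = π, ∫ cos(mx)^2 dx = π, and cross terms integrate to 0.
So ∫_{-π}^{π} f(x)^2 dx = 6^2 · π + 4^2 · π = (36 + 16)π.
Divide by 2π: (36 + 16)/2 = 26.
By Parseval, this equals Σ |c_n|^2.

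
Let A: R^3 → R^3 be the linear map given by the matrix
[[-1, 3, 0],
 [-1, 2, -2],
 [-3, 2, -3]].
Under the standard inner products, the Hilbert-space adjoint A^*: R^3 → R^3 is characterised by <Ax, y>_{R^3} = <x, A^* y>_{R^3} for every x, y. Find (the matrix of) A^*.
A^* = A^T =
[[-1, -1, -3],
 [3, 2, 2],
 [0, -2, -3]]

For real matrices with standard dot products, the defining identity <Ax, y> = <x, A^* y> gives (Ax)^T y = x^T (A^*) y, i.e. x^T A^T y = x^T (A^*) y. Since this holds for all x, y, we must have A^* = A^T. Therefore
A^* =
[[-1, -1, -3],
 [3, 2, 2],
 [0, -2, -3]].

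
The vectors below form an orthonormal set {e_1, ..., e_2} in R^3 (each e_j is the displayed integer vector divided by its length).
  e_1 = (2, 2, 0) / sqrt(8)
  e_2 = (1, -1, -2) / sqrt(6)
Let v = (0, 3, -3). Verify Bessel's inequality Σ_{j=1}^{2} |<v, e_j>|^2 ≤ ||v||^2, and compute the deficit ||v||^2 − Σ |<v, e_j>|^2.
Σ |<v, e_j>|^2 = 6; ||v||^2 = 18; deficit = 12

Write each e_j = u_j / sqrt(<u_j, u_j>) where u_j is the displayed integer vector. Then <v, e_j> = <v, u_j> / sqrt(<u_j, u_j>), so |<v, e_j>|^2 = <v, u_j>^2 / <u_j, u_j>.
Coefficients: <v, e_1> = 6/sqrt(8), <v, e_2> = 3/sqrt(6).
Square and sum: Σ |<v, e_j>|^2 = 6.
Compute ||v||^2 = v·v = 18.
Deficit = 18 − 6 = 12 ≥ 0, confirming Bessel's inequality. (The deficit equals ||v − Σ <v,e_j> e_j||^2, the squared distance from v to span{e_j}.)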